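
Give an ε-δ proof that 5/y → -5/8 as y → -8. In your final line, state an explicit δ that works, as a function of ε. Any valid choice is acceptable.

Fix ε > 0. We seek δ > 0 such that 0 < |y + 8| < δ implies |5/y + 5/8| < ε.
|5/y + 5/8| = 5·|-8 − y|/(8·|y|) = 5|y + 8|/(8|y|).
Restrict δ ≤ 4. Then |y + 8| < 4 gives |y| > 4, so 8|y| > 32.
Then |5/y + 5/8| < 5|y + 8|/32, which is < ε when |y + 8| < (32/5)ε.
Take δ = min(4, (32/5)ε). Then 0 < |y + 8| < δ gives both |y + 8| < 4 and |y + 8| < (32/5)ε, so |5/y + 5/8| < ε.

δ = min(4, (32/5)ε)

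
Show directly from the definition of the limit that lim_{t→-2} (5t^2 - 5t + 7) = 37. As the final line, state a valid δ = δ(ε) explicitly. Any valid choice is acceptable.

Fix ε > 0. We want δ > 0 such that 0 < |t + 2| < δ implies |(5t^2 - 5t + 7) − 37| < ε.
(5t^2 - 5t + 7) − 37 = 5t^2 - 5t - 30 = (t + 2)(5t - 15).
So |(5t^2 - 5t + 7) − 37| = |t + 2|·|5t - 15|.
Assume first that |t + 2| < 2, so |t| < 4. Then |5t - 15| ≤ 5·4 + 15 = 35.
Hence |(5t^2 - 5t + 7) − 37| ≤ 35|t + 2| < ε provided |t + 2| < ε/35.
Take δ = min(2, ε/35). Then 0 < |t + 2| < δ gives both |t + 2| < 2 and |t + 2| < ε/35, so |(5t^2 - 5t + 7) − 37| < ε.

δ = min(2, ε/35)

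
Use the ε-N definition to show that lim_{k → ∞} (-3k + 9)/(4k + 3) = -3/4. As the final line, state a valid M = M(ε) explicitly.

M = (45/16)/ε

Suppose ε > 0. For k ≥ 1, |(-3k + 9)/(4k + 3) + 3/4| = |45|/(4(4k + 3)) = 45/(4(4k + 3)).
Since 4k + 3 ≥ 4k for k ≥ 1, this is ≤ 45/(4·4k) = (45/16)/k.
So |(-3k + 9)/(4k + 3) + 3/4| < ε whenever k > (45/16)/ε.
Take M = (45/16)/ε. If k > M then |(-3k + 9)/(4k + 3) + 3/4| ≤ (45/16)/k < ε.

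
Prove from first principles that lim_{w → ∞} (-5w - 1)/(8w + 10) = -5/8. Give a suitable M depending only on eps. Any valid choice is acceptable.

Let eps > 0 be given. We seek M > 0 such that w > M implies |(-5w - 1)/(8w + 10) + 5/8| < eps.
(-5w - 1)/(8w + 10) + 5/8 = (8(-5w - 1) − (-5)(8w + 10)) / (8(8w + 10)) = 42/(8(8w + 10)).
For w > 0 we have 8w + 10 > 8w, so |(-5w - 1)/(8w + 10) + 5/8| = 42/(8(8w + 10)) < 42/(8·8w) = (21/32)/w.
Thus |(-5w - 1)/(8w + 10) + 5/8| < eps whenever w > (21/32)/eps.
Take M = (21/32)/eps. If w > M then |(-5w - 1)/(8w + 10) + 5/8| < (21/32)/w < eps.

M = (21/32)/eps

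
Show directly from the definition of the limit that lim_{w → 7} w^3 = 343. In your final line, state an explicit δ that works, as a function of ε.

Fix ε > 0. We seek δ > 0 with 0 < |w − 7| < δ ⇒ |w^3 − 343| < ε.
Factor: w^3 − 343 = (w − 7)(w^2 + 7w + 49), so |w^3 − 343| = |w − 7|·|w^2 + 7w + 49|.
Impose δ ≤ 1 so that |w| < 8; then |w^2 + 7w + 49| ≤ 169.
Hence |w^3 − 343| ≤ 169|w − 7|, which is < ε once |w − 7| < ε/169.
Take δ = min(1, ε/169). If 0 < |w − 7| < δ then both bounds hold and |w^3 − 343| ≤ 169|w − 7| < 169·(ε/169) = ε.

δ = min(1, ε/169)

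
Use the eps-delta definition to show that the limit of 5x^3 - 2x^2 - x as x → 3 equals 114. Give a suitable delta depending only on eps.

Let eps > 0 be given. We want delta > 0 such that 0 < |x − 3| < delta implies |(5x^3 - 2x^2 - x) − 114| < eps.
(5x^3 - 2x^2 - x) − 114 = 5x^3 - 2x^2 - x - 114 = (x − 3)(5x^2 + 13x + 38).
So |(5x^3 - 2x^2 - x) − 114| = |x − 3|·|5x^2 + 13x + 38|.
Assume first that |x − 3| < 2, so |x| < 5. Then |5x^2 + 13x + 38| ≤ 5·5^2 + 13·5 + 38 = 228.
Hence |(5x^3 - 2x^2 - x) − 114| ≤ 228|x − 3| < eps provided |x − 3| < eps/228.
Choosing delta = min(2, eps/228) ensures both conditions, hence |(5x^3 - 2x^2 - x) − 114| < eps.

delta = min(2, eps/228)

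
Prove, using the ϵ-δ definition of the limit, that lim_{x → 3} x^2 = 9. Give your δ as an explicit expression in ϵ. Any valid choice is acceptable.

δ = min(1, ϵ/7)

Let ϵ > 0. We seek δ > 0 with 0 < |x − 3| < δ ⇒ |x^2 − 9| < ϵ.
Factor: x^2 − 9 = (x − 3)(x + 3), so |x^2 − 9| = |x − 3|·|x + 3|.
Impose δ ≤ 1 so that |x| < 4; then |x + 3| ≤ 7.
Hence |x^2 − 9| ≤ 7|x − 3|, which is < ϵ once |x − 3| < ϵ/7.
Take δ = min(1, ϵ/7). If 0 < |x − 3| < δ then both bounds hold and |x^2 − 9| ≤ 7|x − 3| < 7·(ϵ/7) = ϵ.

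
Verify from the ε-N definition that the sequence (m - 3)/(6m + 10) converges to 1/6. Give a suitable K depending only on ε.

Let ε > 0. For m ≥ 1, |(m - 3)/(6m + 10) − (1/6)| = |-28|/(6(6m + 10)) = 28/(6(6m + 10)).
Since 6m + 10 ≥ 6m for m ≥ 1, this is ≤ 28/(6·6m) = (7/9)/m.
So |(m - 3)/(6m + 10) − (1/6)| < ε whenever m > (7/9)/ε.
Take K = (7/9)/ε. If m > K then |(m - 3)/(6m + 10) − (1/6)| ≤ (7/9)/m < ε.

K = (7/9)/ε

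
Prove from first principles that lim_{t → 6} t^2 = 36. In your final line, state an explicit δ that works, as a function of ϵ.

δ = min(1, ϵ/13)

Let ϵ > 0. We seek δ > 0 with 0 < |t − 6| < δ ⇒ |t^2 − 36| < ϵ.
Factor: t^2 − 36 = (t − 6)(t + 6), so |t^2 − 36| = |t − 6|·|t + 6|.
Impose δ ≤ 1 so that |t| < 7; then |t + 6| ≤ 13.
Hence |t^2 − 36| ≤ 13|t − 6|, which is < ϵ once |t − 6| < ϵ/13.
Take δ = min(1, ϵ/13). If 0 < |t − 6| < δ then both bounds hold and |t^2 − 36| ≤ 13|t − 6| < 13·(ϵ/13) = ϵ.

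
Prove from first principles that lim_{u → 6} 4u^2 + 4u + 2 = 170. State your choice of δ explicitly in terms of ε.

Let ε > 0. We want δ > 0 such that 0 < |u − 6| < δ implies |(4u^2 + 4u + 2) − 170| < ε.
(4u^2 + 4u + 2) − 170 = 4u^2 + 4u - 168 = (u − 6)(4u + 28).
So |(4u^2 + 4u + 2) − 170| = |u − 6|·|4u + 28|.
Assume first that |u − 6| < 1, so |u| < 7. Then |4u + 28| ≤ 4·7 + 28 = 56.
Hence |(4u^2 + 4u + 2) − 170| ≤ 56|u − 6| < ε provided |u − 6| < ε/56.
Take δ = min(1, ε/56). Then 0 < |u − 6| < δ gives both |u − 6| < 1 and |u − 6| < ε/56, so |(4u^2 + 4u + 2) − 170| < ε.

δ = min(1, ε/56)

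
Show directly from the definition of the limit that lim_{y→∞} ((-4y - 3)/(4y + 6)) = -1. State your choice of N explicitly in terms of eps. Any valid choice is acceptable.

N = (3/4)/eps

Suppose eps > 0. We seek N > 0 such that y > N implies |(-4y - 3)/(4y + 6) + 1| < eps.
(-4y - 3)/(4y + 6) + 1 = (4(-4y - 3) − (-4)(4y + 6)) / (4(4y + 6)) = 12/(4(4y + 6)).
For y > 0 we have 4y + 6 > 4y, so |(-4y - 3)/(4y + 6) + 1| = 12/(4(4y + 6)) < 12/(4·4y) = (3/4)/y.
Thus |(-4y - 3)/(4y + 6) + 1| < eps whenever y > (3/4)/eps.
Take N = (3/4)/eps. If y > N then |(-4y - 3)/(4y + 6) + 1| < (3/4)/y < eps.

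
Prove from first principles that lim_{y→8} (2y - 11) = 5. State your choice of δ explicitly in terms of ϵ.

Let ϵ > 0 be given. We need δ > 0 so that 0 < |y − 8| < δ implies |(2y - 11) − 5| < ϵ.
Since (2y - 11) − 5 = 2(y − 8), we have |(2y - 11) − 5| = 2|y − 8|.
Thus it suffices that |y − 8| < ϵ/2.
Choosing δ = ϵ/2 gives |(2y - 11) − 5| = 2|y − 8| < ϵ whenever |y − 8| < δ.

δ = ϵ/2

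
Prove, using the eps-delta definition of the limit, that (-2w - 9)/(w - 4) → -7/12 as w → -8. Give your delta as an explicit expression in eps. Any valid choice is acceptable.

delta = min(6, (72/17)eps)

Let eps > 0 be given. We want delta > 0 with 0 < |w + 8| < delta ⇒ |(-2w - 9)/(w - 4) + 7/12| < eps.
Combining over a common denominator, (-2w - 9)/(w - 4) + 7/12 = [(-2w - 9)·(-12) − 7·(w - 4)] / [(-12)·(w - 4)] = 17(w + 8) / ((-12)(w - 4)).
So |(-2w - 9)/(w - 4) + 7/12| = 17|w + 8| / (12·|w − 4|).
Restrict delta ≤ 6. Then |w + 8| < 6 gives |w − 4| = |(w + 8) + (-12)| ≥ 12 − 6 = 6.
Hence |(-2w - 9)/(w - 4) + 7/12| < 17|w + 8|/(12·6) = (17/72)|w + 8|, which is < eps once |w + 8| < (72/17)eps.
Take delta = min(6, (72/17)eps). Then 0 < |w + 8| < delta forces both bounds, so |(-2w - 9)/(w - 4) + 7/12| < eps.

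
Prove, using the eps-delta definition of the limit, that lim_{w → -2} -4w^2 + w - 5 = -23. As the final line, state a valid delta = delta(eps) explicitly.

delta = min(2, eps/25)

Suppose eps > 0. We want delta > 0 such that 0 < |w + 2| < delta implies |(-4w^2 + w - 5) + 23| < eps.
(-4w^2 + w - 5) + 23 = -4w^2 + w + 18 = (w + 2)(-4w + 9).
So |(-4w^2 + w - 5) + 23| = |w + 2|·|-4w + 9|.
Assume first that |w + 2| < 2, so |w| < 4. Then |-4w + 9| ≤ 4·4 + 9 = 25.
Hence |(-4w^2 + w - 5) + 23| ≤ 25|w + 2| < eps provided |w + 2| < eps/25.
Choosing delta = min(2, eps/25) ensures both conditions, hence |(-4w^2 + w - 5) + 23| < eps.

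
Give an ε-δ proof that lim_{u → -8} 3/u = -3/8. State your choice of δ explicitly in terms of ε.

Fix ε > 0. We seek δ > 0 such that 0 < |u + 8| < δ implies |3/u + 3/8| < ε.
|3/u + 3/8| = 3·|-8 − u|/(8·|u|) = 3|u + 8|/(8|u|).
Require δ ≤ 4 so that |u| > 8 − 4 = 4, hence 8|u| > 32.
Then |3/u + 3/8| < 3|u + 8|/32, which is < ε when |u + 8| < (32/3)ε.
Take δ = min(4, (32/3)ε). Then 0 < |u + 8| < δ gives both |u + 8| < 4 and |u + 8| < (32/3)ε, so |3/u + 3/8| < ε.

δ = min(4, (32/3)ε)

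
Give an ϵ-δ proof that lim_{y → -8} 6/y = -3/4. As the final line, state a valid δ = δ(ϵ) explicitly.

Suppose ϵ > 0. We seek δ > 0 such that 0 < |y + 8| < δ implies |6/y + 3/4| < ϵ.
|6/y + 3/4| = 6·|-8 − y|/(8·|y|) = 6|y + 8|/(8|y|).
Restrict δ ≤ 4. Then |y + 8| < 4 gives |y| > 4, so 8|y| > 32.
Then |6/y + 3/4| < 6|y + 8|/32, which is < ϵ when |y + 8| < (16/3)ϵ.
Take δ = min(4, (16/3)ϵ). Then 0 < |y + 8| < δ gives both |y + 8| < 4 and |y + 8| < (16/3)ϵ, so |6/y + 3/4| < ϵ.

δ = min(4, (16/3)ϵ)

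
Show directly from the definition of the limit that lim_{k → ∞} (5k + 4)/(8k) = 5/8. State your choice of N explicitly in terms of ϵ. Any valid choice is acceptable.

Suppose ϵ > 0. For k ≥ 1, |(5k + 4)/(8k) − (5/8)| = |32|/(8(8k)) = 32/(8(8k)).
Since 8k ≥ 8k for k ≥ 1, this is ≤ 32/(8·8k) = (1/2)/k.
So |(5k + 4)/(8k) − (5/8)| < ϵ whenever k > (1/2)/ϵ.
Take N = (1/2)/ϵ. If k > N then |(5k + 4)/(8k) − (5/8)| ≤ (1/2)/k < ϵ.

N = (1/2)/ϵ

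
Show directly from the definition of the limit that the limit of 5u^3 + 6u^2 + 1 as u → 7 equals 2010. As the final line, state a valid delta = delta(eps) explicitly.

delta = min(1, eps/935)

Let eps > 0 be given. We want delta > 0 such that 0 < |u − 7| < delta implies |(5u^3 + 6u^2 + 1) − 2010| < eps.
(5u^3 + 6u^2 + 1) − 2010 = 5u^3 + 6u^2 - 2009 = (u − 7)(5u^2 + 41u + 287).
So |(5u^3 + 6u^2 + 1) − 2010| = |u − 7|·|5u^2 + 41u + 287|.
Assume first that |u − 7| < 1, so |u| < 8. Then |5u^2 + 41u + 287| ≤ 5·8^2 + 41·8 + 287 = 935.
Hence |(5u^3 + 6u^2 + 1) − 2010| ≤ 935|u − 7| < eps provided |u − 7| < eps/935.
Take delta = min(1, eps/935). Then 0 < |u − 7| < delta gives both |u − 7| < 1 and |u − 7| < eps/935, so |(5u^3 + 6u^2 + 1) − 2010| < eps.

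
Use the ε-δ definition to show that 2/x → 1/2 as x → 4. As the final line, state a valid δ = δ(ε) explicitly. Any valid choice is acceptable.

Let ε > 0 be given. We seek δ > 0 such that 0 < |x − 4| < δ implies |2/x − (1/2)| < ε.
|2/x − (1/2)| = 2·|4 − x|/(4·|x|) = 2|x − 4|/(4|x|).
Require δ ≤ 2 so that |x| > 4 − 2 = 2, hence 4|x| > 8.
Then |2/x − (1/2)| < 2|x − 4|/8, which is < ε when |x − 4| < 4ε.
Take δ = min(2, 4ε). Then 0 < |x − 4| < δ gives both |x − 4| < 2 and |x − 4| < 4ε, so |2/x − (1/2)| < ε.

δ = min(2, 4ε)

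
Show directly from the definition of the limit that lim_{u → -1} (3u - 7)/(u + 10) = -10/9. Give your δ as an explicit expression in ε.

δ = min(9/2, (81/74)ε)

Let ε > 0. We want δ > 0 with 0 < |u + 1| < δ ⇒ |(3u - 7)/(u + 10) + 10/9| < ε.
Combining over a common denominator, (3u - 7)/(u + 10) + 10/9 = [(3u - 7)·9 − (-10)·(u + 10)] / [9·(u + 10)] = 37(u + 1) / (9(u + 10)).
So |(3u - 7)/(u + 10) + 10/9| = 37|u + 1| / (9·|u + 10|).
Require δ ≤ 9/2, so |u + 10| ≥ |9| − |u + 1| > 9 − 9/2 = 9/2.
Hence |(3u - 7)/(u + 10) + 10/9| < 37|u + 1|/(9·(9/2)) = (74/81)|u + 1|, which is < ε once |u + 1| < (81/74)ε.
Take δ = min(9/2, (81/74)ε). Then 0 < |u + 1| < δ forces both bounds, so |(3u - 7)/(u + 10) + 10/9| < ε.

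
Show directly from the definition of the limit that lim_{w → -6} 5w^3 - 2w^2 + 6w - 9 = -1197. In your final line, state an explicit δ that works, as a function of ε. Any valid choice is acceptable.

δ = min(1, ε/667)

Fix ε > 0. We want δ > 0 such that 0 < |w + 6| < δ implies |(5w^3 - 2w^2 + 6w - 9) + 1197| < ε.
(5w^3 - 2w^2 + 6w - 9) + 1197 = 5w^3 - 2w^2 + 6w + 1188 = (w + 6)(5w^2 - 32w + 198).
So |(5w^3 - 2w^2 + 6w - 9) + 1197| = |w + 6|·|5w^2 - 32w + 198|.
Assume first that |w + 6| < 1, so |w| < 7. Then |5w^2 - 32w + 198| ≤ 5·7^2 + 32·7 + 198 = 667.
Hence |(5w^3 - 2w^2 + 6w - 9) + 1197| ≤ 667|w + 6| < ε provided |w + 6| < ε/667.
Choosing δ = min(1, ε/667) ensures both conditions, hence |(5w^3 - 2w^2 + 6w - 9) + 1197| < ε.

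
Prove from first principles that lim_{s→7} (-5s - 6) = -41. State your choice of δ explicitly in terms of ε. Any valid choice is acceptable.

Let ε > 0 be given. We need δ > 0 so that 0 < |s − 7| < δ implies |(-5s - 6) + 41| < ε.
Since (-5s - 6) + 41 = -5(s − 7), we have |(-5s - 6) + 41| = 5|s − 7|.
So 5|s − 7| < ε exactly when |s − 7| < ε/5.
Choosing δ = ε/5 gives |(-5s - 6) + 41| = 5|s − 7| < ε whenever |s − 7| < δ.

δ = ε/5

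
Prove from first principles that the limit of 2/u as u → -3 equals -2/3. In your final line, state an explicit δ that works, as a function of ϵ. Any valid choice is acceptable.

δ = min(3/2, (9/4)ϵ)

Let ϵ > 0. We seek δ > 0 such that 0 < |u + 3| < δ implies |2/u + 2/3| < ϵ.
|2/u + 2/3| = 2·|-3 − u|/(3·|u|) = 2|u + 3|/(3|u|).
Require δ ≤ 3/2 so that |u| > 3 − 3/2 = 3/2, hence 3|u| > 9/2.
Then |2/u + 2/3| < 2|u + 3|/(9/2), which is < ϵ when |u + 3| < (9/4)ϵ.
Take δ = min(3/2, (9/4)ϵ). Then 0 < |u + 3| < δ gives both |u + 3| < 3/2 and |u + 3| < (9/4)ϵ, so |2/u + 2/3| < ϵ.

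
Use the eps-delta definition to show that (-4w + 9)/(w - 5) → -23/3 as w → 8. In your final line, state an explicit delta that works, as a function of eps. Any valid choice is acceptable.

delta = min(3/2, (9/22)eps)

Suppose eps > 0. We want delta > 0 with 0 < |w − 8| < delta ⇒ |(-4w + 9)/(w - 5) + 23/3| < eps.
Combining over a common denominator, (-4w + 9)/(w - 5) + 23/3 = [(-4w + 9)·3 − (-23)·(w - 5)] / [3·(w - 5)] = 11(w − 8) / (3(w - 5)).
So |(-4w + 9)/(w - 5) + 23/3| = 11|w − 8| / (3·|w − 5|).
Require delta ≤ 3/2, so |w − 5| ≥ |3| − |w − 8| > 3 − 3/2 = 3/2.
Hence |(-4w + 9)/(w - 5) + 23/3| < 11|w − 8|/(3·(3/2)) = (22/9)|w − 8|, which is < eps once |w − 8| < (9/22)eps.
Take delta = min(3/2, (9/22)eps). Then 0 < |w − 8| < delta forces both bounds, so |(-4w + 9)/(w - 5) + 23/3| < eps.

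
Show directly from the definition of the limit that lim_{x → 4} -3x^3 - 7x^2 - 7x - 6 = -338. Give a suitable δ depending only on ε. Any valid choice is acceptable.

δ = min(2, ε/305)

Let ε > 0. We want δ > 0 such that 0 < |x − 4| < δ implies |(-3x^3 - 7x^2 - 7x - 6) + 338| < ε.
(-3x^3 - 7x^2 - 7x - 6) + 338 = -3x^3 - 7x^2 - 7x + 332 = (x − 4)(-3x^2 - 19x - 83).
So |(-3x^3 - 7x^2 - 7x - 6) + 338| = |x − 4|·|-3x^2 - 19x - 83|.
Assume first that |x − 4| < 2, so |x| < 6. Then |-3x^2 - 19x - 83| ≤ 3·6^2 + 19·6 + 83 = 305.
Hence |(-3x^3 - 7x^2 - 7x - 6) + 338| ≤ 305|x − 4| < ε provided |x − 4| < ε/305.
Take δ = min(2, ε/305). Then 0 < |x − 4| < δ gives both |x − 4| < 2 and |x − 4| < ε/305, so |(-3x^3 - 7x^2 - 7x - 6) + 338| < ε.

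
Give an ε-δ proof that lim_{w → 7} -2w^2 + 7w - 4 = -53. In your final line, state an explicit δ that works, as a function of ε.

δ = min(1, ε/23)

Fix ε > 0. We want δ > 0 such that 0 < |w − 7| < δ implies |(-2w^2 + 7w - 4) + 53| < ε.
(-2w^2 + 7w - 4) + 53 = -2w^2 + 7w + 49 = (w − 7)(-2w - 7).
So |(-2w^2 + 7w - 4) + 53| = |w − 7|·|-2w - 7|.
Require δ ≤ 1. Then |w − 7| < 1 gives |w| < 8, and by the triangle inequality |-2w - 7| ≤ 2·8 + 7 = 23.
Hence |(-2w^2 + 7w - 4) + 53| ≤ 23|w − 7| < ε provided |w − 7| < ε/23.
Choosing δ = min(1, ε/23) ensures both conditions, hence |(-2w^2 + 7w - 4) + 53| < ε.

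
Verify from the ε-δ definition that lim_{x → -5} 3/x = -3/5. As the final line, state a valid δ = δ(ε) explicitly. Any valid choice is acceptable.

δ = min(5/2, (25/6)ε)

Let ε > 0. We seek δ > 0 such that 0 < |x + 5| < δ implies |3/x + 3/5| < ε.
|3/x + 3/5| = 3·|-5 − x|/(5·|x|) = 3|x + 5|/(5|x|).
Require δ ≤ 5/2 so that |x| > 5 − 5/2 = 5/2, hence 5|x| > 25/2.
Then |3/x + 3/5| < 3|x + 5|/(25/2), which is < ε when |x + 5| < (25/6)ε.
Take δ = min(5/2, (25/6)ε). Then 0 < |x + 5| < δ gives both |x + 5| < 5/2 and |x + 5| < (25/6)ε, so |3/x + 3/5| < ε.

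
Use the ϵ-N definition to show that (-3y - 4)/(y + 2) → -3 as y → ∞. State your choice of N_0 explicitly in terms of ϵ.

N_0 = 2/ϵ

Suppose ϵ > 0. We seek N_0 > 0 such that y > N_0 implies |(-3y - 4)/(y + 2) + 3| < ϵ.
(-3y - 4)/(y + 2) + 3 = ((-3y - 4) − (-3)(y + 2)) / ((y + 2)) = 2/((y + 2)).
For y > 0 we have y + 2 > y, so |(-3y - 4)/(y + 2) + 3| = 2/((y + 2)) < 2/(y) = 2/y.
Thus |(-3y - 4)/(y + 2) + 3| < ϵ whenever y > 2/ϵ.
Take N_0 = 2/ϵ. If y > N_0 then |(-3y - 4)/(y + 2) + 3| < 2/y < ϵ.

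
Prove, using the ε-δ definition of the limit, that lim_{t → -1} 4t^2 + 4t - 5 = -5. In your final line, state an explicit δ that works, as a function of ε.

δ = min(1, ε/8)

Let ε > 0. We want δ > 0 such that 0 < |t + 1| < δ implies |(4t^2 + 4t - 5) + 5| < ε.
(4t^2 + 4t - 5) + 5 = 4t^2 + 4t = (t + 1)(4t).
So |(4t^2 + 4t - 5) + 5| = |t + 1|·|4t|.
Require δ ≤ 1. Then |t + 1| < 1 gives |t| < 2, and by the triangle inequality |4t| ≤ 4·2 = 8.
Hence |(4t^2 + 4t - 5) + 5| ≤ 8|t + 1| < ε provided |t + 1| < ε/8.
Choosing δ = min(1, ε/8) ensures both conditions, hence |(4t^2 + 4t - 5) + 5| < ε.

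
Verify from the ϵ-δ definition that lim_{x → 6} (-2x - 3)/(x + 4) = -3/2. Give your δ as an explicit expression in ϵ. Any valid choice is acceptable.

δ = min(5, 10ϵ)

Let ϵ > 0. We want δ > 0 with 0 < |x − 6| < δ ⇒ |(-2x - 3)/(x + 4) + 3/2| < ϵ.
Combining over a common denominator, (-2x - 3)/(x + 4) + 3/2 = [(-2x - 3)·10 − (-15)·(x + 4)] / [10·(x + 4)] = -5(x − 6) / (10(x + 4)).
So |(-2x - 3)/(x + 4) + 3/2| = 5|x − 6| / (10·|x + 4|).
Require δ ≤ 5, so |x + 4| ≥ |10| − |x − 6| > 10 − 5 = 5.
Hence |(-2x - 3)/(x + 4) + 3/2| < 5|x − 6|/(10·5) = (1/10)|x − 6|, which is < ϵ once |x − 6| < 10ϵ.
Take δ = min(5, 10ϵ). Then 0 < |x − 6| < δ forces both bounds, so |(-2x - 3)/(x + 4) + 3/2| < ϵ.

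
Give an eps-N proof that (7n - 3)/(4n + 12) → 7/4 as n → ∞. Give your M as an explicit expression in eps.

M = 6/eps

Let eps > 0. For n ≥ 1, |(7n - 3)/(4n + 12) − (7/4)| = |-96|/(4(4n + 12)) = 96/(4(4n + 12)).
Since 4n + 12 ≥ 4n for n ≥ 1, this is ≤ 96/(4·4n) = 6/n.
So |(7n - 3)/(4n + 12) − (7/4)| < eps whenever n > 6/eps.
Take M = 6/eps. If n > M then |(7n - 3)/(4n + 12) − (7/4)| ≤ 6/n < eps.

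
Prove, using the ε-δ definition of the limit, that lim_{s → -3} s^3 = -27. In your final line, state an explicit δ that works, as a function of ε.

Suppose ε > 0. We seek δ > 0 with 0 < |s + 3| < δ ⇒ |s^3 + 27| < ε.
Factor: s^3 + 27 = (s + 3)(s^2 - 3s + 9), so |s^3 + 27| = |s + 3|·|s^2 - 3s + 9|.
Impose δ ≤ 1 so that |s| < 4; then |s^2 - 3s + 9| ≤ 37.
Hence |s^3 + 27| ≤ 37|s + 3|, which is < ε once |s + 3| < ε/37.
Take δ = min(1, ε/37). If 0 < |s + 3| < δ then both bounds hold and |s^3 + 27| ≤ 37|s + 3| < 37·(ε/37) = ε.

δ = min(1, ε/37)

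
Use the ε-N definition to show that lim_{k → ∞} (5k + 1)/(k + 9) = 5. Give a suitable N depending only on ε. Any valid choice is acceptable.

N = 44/ε

Let ε > 0 be given. For k ≥ 1, |(5k + 1)/(k + 9) − 5| = |-44|/((k + 9)) = 44/((k + 9)).
Since k + 9 ≥ k for k ≥ 1, this is ≤ 44/(k) = 44/k.
So |(5k + 1)/(k + 9) − 5| < ε whenever k > 44/ε.
Take N = 44/ε. If k > N then |(5k + 1)/(k + 9) − 5| ≤ 44/k < ε.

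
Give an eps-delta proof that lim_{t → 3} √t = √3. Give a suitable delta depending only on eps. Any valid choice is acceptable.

Let eps > 0 be given. We want delta > 0 such that 0 < |t − 3| < delta implies |√t − √3| < eps.
Multiplying by the conjugate, |√t − √3| = |t − 3|/(√t + √3).
Restrict delta ≤ 3 so that |t − 3| < 3 forces t > 0, and then √t + √3 > √3.
Hence |√t − √3| < |t − 3|/√3, which is < eps once |t − 3| < √3·eps.
Take delta = min(3, √3·eps). If 0 < |t − 3| < delta then t > 0 and |√t − √3| < |t − 3|/√3 < eps.

delta = min(3, √3·eps)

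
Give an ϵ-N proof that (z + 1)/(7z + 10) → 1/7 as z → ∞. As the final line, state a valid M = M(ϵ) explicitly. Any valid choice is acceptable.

Fix ϵ > 0. We seek M > 0 such that z > M implies |(z + 1)/(7z + 10) − (1/7)| < ϵ.
(z + 1)/(7z + 10) − (1/7) = (7(z + 1) − (7z + 10)) / (7(7z + 10)) = -3/(7(7z + 10)).
For z > 0 we have 7z + 10 > 7z, so |(z + 1)/(7z + 10) − (1/7)| = 3/(7(7z + 10)) < 3/(7·7z) = (3/49)/z.
Thus |(z + 1)/(7z + 10) − (1/7)| < ϵ whenever z > (3/49)/ϵ.
Take M = (3/49)/ϵ. If z > M then |(z + 1)/(7z + 10) − (1/7)| < (3/49)/z < ϵ.

M = (3/49)/ϵ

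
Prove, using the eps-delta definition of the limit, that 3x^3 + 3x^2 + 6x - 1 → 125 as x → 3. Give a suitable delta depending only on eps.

delta = min(2, eps/177)

Let eps > 0. We want delta > 0 such that 0 < |x − 3| < delta implies |(3x^3 + 3x^2 + 6x - 1) − 125| < eps.
(3x^3 + 3x^2 + 6x - 1) − 125 = 3x^3 + 3x^2 + 6x - 126 = (x − 3)(3x^2 + 12x + 42).
So |(3x^3 + 3x^2 + 6x - 1) − 125| = |x − 3|·|3x^2 + 12x + 42|.
Assume first that |x − 3| < 2, so |x| < 5. Then |3x^2 + 12x + 42| ≤ 3·5^2 + 12·5 + 42 = 177.
Hence |(3x^3 + 3x^2 + 6x - 1) − 125| ≤ 177|x − 3| < eps provided |x − 3| < eps/177.
Choosing delta = min(2, eps/177) ensures both conditions, hence |(3x^3 + 3x^2 + 6x - 1) − 125| < eps.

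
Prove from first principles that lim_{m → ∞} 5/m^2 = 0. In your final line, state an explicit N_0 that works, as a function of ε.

Fix ε > 0. For m ≥ 1, |5/m^2 − 0| = 5/m^2.
5/m^2 < ε ⇔ m^2 > 5/ε ⇔ m > (5/ε)^{1/2}.
Take N_0 = (5/ε)^{1/2}. Then m > N_0 implies 5/m^2 < ε.

N_0 = (5/ε)^{1/2}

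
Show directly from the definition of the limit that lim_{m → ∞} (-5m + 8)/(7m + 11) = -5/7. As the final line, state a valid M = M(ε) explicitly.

M = (111/49)/ε

Fix ε > 0. For m ≥ 1, |(-5m + 8)/(7m + 11) + 5/7| = |111|/(7(7m + 11)) = 111/(7(7m + 11)).
Since 7m + 11 ≥ 7m for m ≥ 1, this is ≤ 111/(7·7m) = (111/49)/m.
So |(-5m + 8)/(7m + 11) + 5/7| < ε whenever m > (111/49)/ε.
Take M = (111/49)/ε. If m > M then |(-5m + 8)/(7m + 11) + 5/7| ≤ (111/49)/m < ε.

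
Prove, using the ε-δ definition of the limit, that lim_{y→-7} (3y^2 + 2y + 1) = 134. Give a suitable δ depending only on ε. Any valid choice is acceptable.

Suppose ε > 0. We want δ > 0 such that 0 < |y + 7| < δ implies |(3y^2 + 2y + 1) − 134| < ε.
(3y^2 + 2y + 1) − 134 = 3y^2 + 2y - 133 = (y + 7)(3y - 19).
So |(3y^2 + 2y + 1) − 134| = |y + 7|·|3y - 19|.
Require δ ≤ 1. Then |y + 7| < 1 gives |y| < 8, and by the triangle inequality |3y - 19| ≤ 3·8 + 19 = 43.
Hence |(3y^2 + 2y + 1) − 134| ≤ 43|y + 7| < ε provided |y + 7| < ε/43.
Take δ = min(1, ε/43). Then 0 < |y + 7| < δ gives both |y + 7| < 1 and |y + 7| < ε/43, so |(3y^2 + 2y + 1) − 134| < ε.

δ = min(1, ε/43)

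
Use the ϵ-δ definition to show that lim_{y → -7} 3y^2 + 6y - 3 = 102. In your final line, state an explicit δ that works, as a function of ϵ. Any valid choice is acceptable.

Fix ϵ > 0. We want δ > 0 such that 0 < |y + 7| < δ implies |(3y^2 + 6y - 3) − 102| < ϵ.
(3y^2 + 6y - 3) − 102 = 3y^2 + 6y - 105 = (y + 7)(3y - 15).
So |(3y^2 + 6y - 3) − 102| = |y + 7|·|3y - 15|.
Require δ ≤ 1. Then |y + 7| < 1 gives |y| < 8, and by the triangle inequality |3y - 15| ≤ 3·8 + 15 = 39.
Hence |(3y^2 + 6y - 3) − 102| ≤ 39|y + 7| < ϵ provided |y + 7| < ϵ/39.
Choosing δ = min(1, ϵ/39) ensures both conditions, hence |(3y^2 + 6y - 3) − 102| < ϵ.

δ = min(1, ϵ/39)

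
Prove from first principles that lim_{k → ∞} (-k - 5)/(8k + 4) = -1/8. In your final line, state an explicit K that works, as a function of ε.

Let ε > 0 be given. For k ≥ 1, |(-k - 5)/(8k + 4) + 1/8| = |-36|/(8(8k + 4)) = 36/(8(8k + 4)).
Since 8k + 4 ≥ 8k for k ≥ 1, this is ≤ 36/(8·8k) = (9/16)/k.
So |(-k - 5)/(8k + 4) + 1/8| < ε whenever k > (9/16)/ε.
Take K = (9/16)/ε. If k > K then |(-k - 5)/(8k + 4) + 1/8| ≤ (9/16)/k < ε.

K = (9/16)/ε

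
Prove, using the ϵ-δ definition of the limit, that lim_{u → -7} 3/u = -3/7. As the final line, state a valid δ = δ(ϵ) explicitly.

Let ϵ > 0 be given. We seek δ > 0 such that 0 < |u + 7| < δ implies |3/u + 3/7| < ϵ.
|3/u + 3/7| = 3·|-7 − u|/(7·|u|) = 3|u + 7|/(7|u|).
Restrict δ ≤ 7/2. Then |u + 7| < 7/2 gives |u| > 7/2, so 7|u| > 49/2.
Then |3/u + 3/7| < 3|u + 7|/(49/2), which is < ϵ when |u + 7| < (49/6)ϵ.
Take δ = min(7/2, (49/6)ϵ). Then 0 < |u + 7| < δ gives both |u + 7| < 7/2 and |u + 7| < (49/6)ϵ, so |3/u + 3/7| < ϵ.

δ = min(7/2, (49/6)ϵ)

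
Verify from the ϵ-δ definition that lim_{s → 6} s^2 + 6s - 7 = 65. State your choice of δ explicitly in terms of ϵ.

δ = min(1, ϵ/19)

Fix ϵ > 0. We want δ > 0 such that 0 < |s − 6| < δ implies |(s^2 + 6s - 7) − 65| < ϵ.
(s^2 + 6s - 7) − 65 = s^2 + 6s - 72 = (s − 6)(s + 12).
So |(s^2 + 6s - 7) − 65| = |s − 6|·|s + 12|.
Require δ ≤ 1. Then |s − 6| < 1 gives |s| < 7, and by the triangle inequality |s + 12| ≤ 7 + 12 = 19.
Hence |(s^2 + 6s - 7) − 65| ≤ 19|s − 6| < ϵ provided |s − 6| < ϵ/19.
Take δ = min(1, ϵ/19). Then 0 < |s − 6| < δ gives both |s − 6| < 1 and |s − 6| < ϵ/19, so |(s^2 + 6s - 7) − 65| < ϵ.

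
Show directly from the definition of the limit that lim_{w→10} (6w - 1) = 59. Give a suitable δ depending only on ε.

Suppose ε > 0. We need δ > 0 so that 0 < |w − 10| < δ implies |(6w - 1) − 59| < ε.
|(6w - 1) − 59| = |6w - 60| = 6|w − 10|.
So 6|w − 10| < ε exactly when |w − 10| < ε/6.
Choosing δ = ε/6 gives |(6w - 1) − 59| = 6|w − 10| < ε whenever |w − 10| < δ.

δ = ε/6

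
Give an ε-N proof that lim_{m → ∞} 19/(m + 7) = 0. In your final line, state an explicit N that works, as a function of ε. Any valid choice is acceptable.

N = 19/ε

Fix ε > 0. For m ≥ 1, |19/(m + 7) − 0| = 19/(m + 7) ≤ 19/m.
We need 19/m < ε, i.e. m > 19/ε.
Take N = 19/ε. If m > N then |19/(m + 7)| ≤ 19/m < ε.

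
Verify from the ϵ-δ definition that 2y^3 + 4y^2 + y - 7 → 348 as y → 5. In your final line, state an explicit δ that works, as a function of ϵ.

δ = min(1, ϵ/227)

Suppose ϵ > 0. We want δ > 0 such that 0 < |y − 5| < δ implies |(2y^3 + 4y^2 + y - 7) − 348| < ϵ.
(2y^3 + 4y^2 + y - 7) − 348 = 2y^3 + 4y^2 + y - 355 = (y − 5)(2y^2 + 14y + 71).
So |(2y^3 + 4y^2 + y - 7) − 348| = |y − 5|·|2y^2 + 14y + 71|.
Assume first that |y − 5| < 1, so |y| < 6. Then |2y^2 + 14y + 71| ≤ 2·6^2 + 14·6 + 71 = 227.
Hence |(2y^3 + 4y^2 + y - 7) − 348| ≤ 227|y − 5| < ϵ provided |y − 5| < ϵ/227.
Choosing δ = min(1, ϵ/227) ensures both conditions, hence |(2y^3 + 4y^2 + y - 7) − 348| < ϵ.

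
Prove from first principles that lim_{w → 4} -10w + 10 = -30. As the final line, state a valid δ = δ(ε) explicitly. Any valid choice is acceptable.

δ = ε/10

Let ε > 0 be given. We need δ > 0 so that 0 < |w − 4| < δ implies |(-10w + 10) + 30| < ε.
Since (-10w + 10) + 30 = -10(w − 4), we have |(-10w + 10) + 30| = 10|w − 4|.
So 10|w − 4| < ε exactly when |w − 4| < ε/10.
Take δ = ε/10. If 0 < |w − 4| < δ then |(-10w + 10) + 30| = 10|w − 4| < 10·(ε/10) = ε.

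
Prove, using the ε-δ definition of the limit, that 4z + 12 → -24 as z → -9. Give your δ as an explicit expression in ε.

δ = ε/4

Fix ε > 0. We need δ > 0 so that 0 < |z + 9| < δ implies |(4z + 12) + 24| < ε.
Since (4z + 12) + 24 = 4(z + 9), we have |(4z + 12) + 24| = 4|z + 9|.
Thus it suffices that |z + 9| < ε/4.
Take δ = ε/4. If 0 < |z + 9| < δ then |(4z + 12) + 24| = 4|z + 9| < 4·(ε/4) = ε.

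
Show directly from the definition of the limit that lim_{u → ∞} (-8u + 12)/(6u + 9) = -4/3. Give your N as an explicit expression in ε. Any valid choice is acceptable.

Fix ε > 0. We seek N > 0 such that u > N implies |(-8u + 12)/(6u + 9) + 4/3| < ε.
(-8u + 12)/(6u + 9) + 4/3 = (6(-8u + 12) − (-8)(6u + 9)) / (6(6u + 9)) = 144/(6(6u + 9)).
For u > 0 we have 6u + 9 > 6u, so |(-8u + 12)/(6u + 9) + 4/3| = 144/(6(6u + 9)) < 144/(6·6u) = 4/u.
Thus |(-8u + 12)/(6u + 9) + 4/3| < ε whenever u > 4/ε.
Take N = 4/ε. If u > N then |(-8u + 12)/(6u + 9) + 4/3| < 4/u < ε.

N = 4/ε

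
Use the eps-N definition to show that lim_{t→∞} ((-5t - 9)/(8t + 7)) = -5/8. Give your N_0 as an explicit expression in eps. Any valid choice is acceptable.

Suppose eps > 0. We seek N_0 > 0 such that t > N_0 implies |(-5t - 9)/(8t + 7) + 5/8| < eps.
(-5t - 9)/(8t + 7) + 5/8 = (8(-5t - 9) − (-5)(8t + 7)) / (8(8t + 7)) = -37/(8(8t + 7)).
For t > 0 we have 8t + 7 > 8t, so |(-5t - 9)/(8t + 7) + 5/8| = 37/(8(8t + 7)) < 37/(8·8t) = (37/64)/t.
Thus |(-5t - 9)/(8t + 7) + 5/8| < eps whenever t > (37/64)/eps.
Take N_0 = (37/64)/eps. If t > N_0 then |(-5t - 9)/(8t + 7) + 5/8| < (37/64)/t < eps.

N_0 = (37/64)/eps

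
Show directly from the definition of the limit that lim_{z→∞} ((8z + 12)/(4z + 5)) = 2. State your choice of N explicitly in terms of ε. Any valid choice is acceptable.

Let ε > 0 be given. We seek N > 0 such that z > N implies |(8z + 12)/(4z + 5) − 2| < ε.
(8z + 12)/(4z + 5) − 2 = (4(8z + 12) − 8(4z + 5)) / (4(4z + 5)) = 8/(4(4z + 5)).
For z > 0 we have 4z + 5 > 4z, so |(8z + 12)/(4z + 5) − 2| = 8/(4(4z + 5)) < 8/(4·4z) = (1/2)/z.
Thus |(8z + 12)/(4z + 5) − 2| < ε whenever z > (1/2)/ε.
Take N = (1/2)/ε. If z > N then |(8z + 12)/(4z + 5) − 2| < (1/2)/z < ε.

N = (1/2)/ε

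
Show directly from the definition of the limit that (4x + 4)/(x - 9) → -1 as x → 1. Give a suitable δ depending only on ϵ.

Fix ϵ > 0. We want δ > 0 with 0 < |x − 1| < δ ⇒ |(4x + 4)/(x - 9) + 1| < ϵ.
Combining over a common denominator, (4x + 4)/(x - 9) + 1 = [(4x + 4)·(-8) − 8·(x - 9)] / [(-8)·(x - 9)] = -40(x − 1) / ((-8)(x - 9)).
So |(4x + 4)/(x - 9) + 1| = 40|x − 1| / (8·|x − 9|).
Require δ ≤ 4, so |x − 9| ≥ |-8| − |x − 1| > 8 − 4 = 4.
Hence |(4x + 4)/(x - 9) + 1| < 40|x − 1|/(8·4) = (5/4)|x − 1|, which is < ϵ once |x − 1| < (4/5)ϵ.
Take δ = min(4, (4/5)ϵ). Then 0 < |x − 1| < δ forces both bounds, so |(4x + 4)/(x - 9) + 1| < ϵ.

δ = min(4, (4/5)ϵ)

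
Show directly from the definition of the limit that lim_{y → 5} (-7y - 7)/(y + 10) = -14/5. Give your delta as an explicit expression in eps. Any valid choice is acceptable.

Suppose eps > 0. We want delta > 0 with 0 < |y − 5| < delta ⇒ |(-7y - 7)/(y + 10) + 14/5| < eps.
Combining over a common denominator, (-7y - 7)/(y + 10) + 14/5 = [(-7y - 7)·15 − (-42)·(y + 10)] / [15·(y + 10)] = -63(y − 5) / (15(y + 10)).
So |(-7y - 7)/(y + 10) + 14/5| = 63|y − 5| / (15·|y + 10|).
Require delta ≤ 15/2, so |y + 10| ≥ |15| − |y − 5| > 15 − 15/2 = 15/2.
Hence |(-7y - 7)/(y + 10) + 14/5| < 63|y − 5|/(15·(15/2)) = (14/25)|y − 5|, which is < eps once |y − 5| < (25/14)eps.
Take delta = min(15/2, (25/14)eps). Then 0 < |y − 5| < delta forces both bounds, so |(-7y - 7)/(y + 10) + 14/5| < eps.

delta = min(15/2, (25/14)eps)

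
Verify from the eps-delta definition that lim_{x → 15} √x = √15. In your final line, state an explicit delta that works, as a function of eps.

delta = min(15, √15·eps)

Suppose eps > 0. We want delta > 0 such that 0 < |x − 15| < delta implies |√x − √15| < eps.
Multiplying by the conjugate, |√x − √15| = |x − 15|/(√x + √15).
Restrict delta ≤ 15 so that |x − 15| < 15 forces x > 0, and then √x + √15 > √15.
Hence |√x − √15| < |x − 15|/√15, which is < eps once |x − 15| < √15·eps.
Take delta = min(15, √15·eps). If 0 < |x − 15| < delta then x > 0 and |√x − √15| < |x − 15|/√15 < eps.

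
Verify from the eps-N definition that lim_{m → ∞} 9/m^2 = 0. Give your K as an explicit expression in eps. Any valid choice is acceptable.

Fix eps > 0. For m ≥ 1, |9/m^2 − 0| = 9/m^2.
9/m^2 < eps ⇔ m^2 > 9/eps ⇔ m > (9/eps)^{1/2}.
Take K = (9/eps)^{1/2}. Then m > K implies 9/m^2 < eps.

K = (9/eps)^{1/2}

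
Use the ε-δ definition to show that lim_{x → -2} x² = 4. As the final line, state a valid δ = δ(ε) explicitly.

Let ε > 0. We seek δ > 0 with 0 < |x + 2| < δ ⇒ |x² − 4| < ε.
Factor: x² − 4 = (x + 2)(x - 2), so |x² − 4| = |x + 2|·|x - 2|.
Impose δ ≤ 1 so that |x| < 3; then |x - 2| ≤ 5.
Hence |x² − 4| ≤ 5|x + 2|, which is < ε once |x + 2| < ε/5.
Take δ = min(1, ε/5). If 0 < |x + 2| < δ then both bounds hold and |x² − 4| ≤ 5|x + 2| < 5·(ε/5) = ε.

δ = min(1, ε/5)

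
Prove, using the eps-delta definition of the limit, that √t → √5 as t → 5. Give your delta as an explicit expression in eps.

Let eps > 0. We want delta > 0 such that 0 < |t − 5| < delta implies |√t − √5| < eps.
Rationalise: √t − √5 = (t − 5)/(√t + √5), so |√t − √5| = |t − 5|/(√t + √5).
Restrict delta ≤ 5 so that |t − 5| < 5 forces t > 0, and then √t + √5 > √5.
Hence |√t − √5| < |t − 5|/√5, which is < eps once |t − 5| < √5·eps.
Take delta = min(5, √5·eps). If 0 < |t − 5| < delta then t > 0 and |√t − √5| < |t − 5|/√5 < eps.

delta = min(5, √5·eps)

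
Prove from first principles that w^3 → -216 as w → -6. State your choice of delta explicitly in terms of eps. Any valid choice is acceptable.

Let eps > 0 be given. We seek delta > 0 with 0 < |w + 6| < delta ⇒ |w^3 + 216| < eps.
Factor: w^3 + 216 = (w + 6)(w^2 - 6w + 36), so |w^3 + 216| = |w + 6|·|w^2 - 6w + 36|.
Restrict delta ≤ 1. Then |w + 6| < 1 gives |w| < 7, so by the triangle inequality |w^2 - 6w + 36| ≤ 7^2 + 6·7 + 36 = 127.
Hence |w^3 + 216| ≤ 127|w + 6|, which is < eps once |w + 6| < eps/127.
Take delta = min(1, eps/127). If 0 < |w + 6| < delta then both bounds hold and |w^3 + 216| ≤ 127|w + 6| < 127·(eps/127) = eps.

delta = min(1, eps/127)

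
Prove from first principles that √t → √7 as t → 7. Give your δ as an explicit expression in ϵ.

Let ϵ > 0 be given. We want δ > 0 such that 0 < |t − 7| < δ implies |√t − √7| < ϵ.
Rationalise: √t − √7 = (t − 7)/(√t + √7), so |√t − √7| = |t − 7|/(√t + √7).
Restrict δ ≤ 7 so that |t − 7| < 7 forces t > 0, and then √t + √7 > √7.
Hence |√t − √7| < |t − 7|/√7, which is < ϵ once |t − 7| < √7·ϵ.
Take δ = min(7, √7·ϵ). If 0 < |t − 7| < δ then t > 0 and |√t − √7| < |t − 7|/√7 < ϵ.

δ = min(7, √7·ϵ)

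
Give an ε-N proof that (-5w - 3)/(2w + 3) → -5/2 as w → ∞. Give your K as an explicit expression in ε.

Let ε > 0 be given. We seek K > 0 such that w > K implies |(-5w - 3)/(2w + 3) + 5/2| < ε.
(-5w - 3)/(2w + 3) + 5/2 = (2(-5w - 3) − (-5)(2w + 3)) / (2(2w + 3)) = 9/(2(2w + 3)).
For w > 0 we have 2w + 3 > 2w, so |(-5w - 3)/(2w + 3) + 5/2| = 9/(2(2w + 3)) < 9/(2·2w) = (9/4)/w.
Thus |(-5w - 3)/(2w + 3) + 5/2| < ε whenever w > (9/4)/ε.
Take K = (9/4)/ε. If w > K then |(-5w - 3)/(2w + 3) + 5/2| < (9/4)/w < ε.

K = (9/4)/ε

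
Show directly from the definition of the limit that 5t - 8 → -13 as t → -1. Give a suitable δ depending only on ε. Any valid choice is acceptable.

Let ε > 0. We need δ > 0 so that 0 < |t + 1| < δ implies |(5t - 8) + 13| < ε.
Since (5t - 8) + 13 = 5(t + 1), we have |(5t - 8) + 13| = 5|t + 1|.
So 5|t + 1| < ε exactly when |t + 1| < ε/5.
Choosing δ = ε/5 gives |(5t - 8) + 13| = 5|t + 1| < ε whenever |t + 1| < δ.

δ = ε/5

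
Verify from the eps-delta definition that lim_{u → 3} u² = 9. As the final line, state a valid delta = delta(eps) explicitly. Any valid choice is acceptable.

delta = min(2, eps/8)

Let eps > 0. We seek delta > 0 with 0 < |u − 3| < delta ⇒ |u² − 9| < eps.
Factor: u² − 9 = (u − 3)(u + 3), so |u² − 9| = |u − 3|·|u + 3|.
Restrict delta ≤ 2. Then |u − 3| < 2 gives |u| < 5, so by the triangle inequality |u + 3| ≤ 5 + 3 = 8.
Hence |u² − 9| ≤ 8|u − 3|, which is < eps once |u − 3| < eps/8.
Take delta = min(2, eps/8). If 0 < |u − 3| < delta then both bounds hold and |u² − 9| ≤ 8|u − 3| < 8·(eps/8) = eps.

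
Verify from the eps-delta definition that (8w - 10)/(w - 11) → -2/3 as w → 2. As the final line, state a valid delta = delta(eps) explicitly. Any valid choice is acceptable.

delta = min(9/2, (27/52)eps)

Let eps > 0 be given. We want delta > 0 with 0 < |w − 2| < delta ⇒ |(8w - 10)/(w - 11) + 2/3| < eps.
Combining over a common denominator, (8w - 10)/(w - 11) + 2/3 = [(8w - 10)·(-9) − 6·(w - 11)] / [(-9)·(w - 11)] = -78(w − 2) / ((-9)(w - 11)).
So |(8w - 10)/(w - 11) + 2/3| = 78|w − 2| / (9·|w − 11|).
Restrict delta ≤ 9/2. Then |w − 2| < 9/2 gives |w − 11| = |(w − 2) + (-9)| ≥ 9 − 9/2 = 9/2.
Hence |(8w - 10)/(w - 11) + 2/3| < 78|w − 2|/(9·(9/2)) = (52/27)|w − 2|, which is < eps once |w − 2| < (27/52)eps.
Take delta = min(9/2, (27/52)eps). Then 0 < |w − 2| < delta forces both bounds, so |(8w - 10)/(w - 11) + 2/3| < eps.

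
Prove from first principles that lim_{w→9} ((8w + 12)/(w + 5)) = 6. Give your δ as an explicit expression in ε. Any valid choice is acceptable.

Let ε > 0 be given. We want δ > 0 with 0 < |w − 9| < δ ⇒ |(8w + 12)/(w + 5) − 6| < ε.
Combining over a common denominator, (8w + 12)/(w + 5) − 6 = [(8w + 12)·14 − 84·(w + 5)] / [14·(w + 5)] = 28(w − 9) / (14(w + 5)).
So |(8w + 12)/(w + 5) − 6| = 28|w − 9| / (14·|w + 5|).
Require δ ≤ 7, so |w + 5| ≥ |14| − |w − 9| > 14 − 7 = 7.
Hence |(8w + 12)/(w + 5) − 6| < 28|w − 9|/(14·7) = (2/7)|w − 9|, which is < ε once |w − 9| < (7/2)ε.
Take δ = min(7, (7/2)ε). Then 0 < |w − 9| < δ forces both bounds, so |(8w + 12)/(w + 5) − 6| < ε.

δ = min(7, (7/2)ε)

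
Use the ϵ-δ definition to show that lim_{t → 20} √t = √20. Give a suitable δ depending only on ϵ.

Let ϵ > 0. We want δ > 0 such that 0 < |t − 20| < δ implies |√t − √20| < ϵ.
Multiplying by the conjugate, |√t − √20| = |t − 20|/(√t + √20).
Restrict δ ≤ 20 so that |t − 20| < 20 forces t > 0, and then √t + √20 > √20.
Hence |√t − √20| < |t − 20|/√20, which is < ϵ once |t − 20| < √20·ϵ.
Take δ = min(20, √20·ϵ). If 0 < |t − 20| < δ then t > 0 and |√t − √20| < |t − 20|/√20 < ϵ.

δ = min(20, √20·ϵ)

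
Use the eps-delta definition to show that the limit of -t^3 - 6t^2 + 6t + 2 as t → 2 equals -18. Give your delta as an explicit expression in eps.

Let eps > 0. We want delta > 0 such that 0 < |t − 2| < delta implies |(-t^3 - 6t^2 + 6t + 2) + 18| < eps.
(-t^3 - 6t^2 + 6t + 2) + 18 = -t^3 - 6t^2 + 6t + 20 = (t − 2)(-t^2 - 8t - 10).
So |(-t^3 - 6t^2 + 6t + 2) + 18| = |t − 2|·|-t^2 - 8t - 10|.
Assume first that |t − 2| < 2, so |t| < 4. Then |-t^2 - 8t - 10| ≤ 4^2 + 8·4 + 10 = 58.
Hence |(-t^3 - 6t^2 + 6t + 2) + 18| ≤ 58|t − 2| < eps provided |t − 2| < eps/58.
Choosing delta = min(2, eps/58) ensures both conditions, hence |(-t^3 - 6t^2 + 6t + 2) + 18| < eps.

delta = min(2, eps/58)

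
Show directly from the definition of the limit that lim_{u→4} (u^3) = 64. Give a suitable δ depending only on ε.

Let ε > 0. We seek δ > 0 with 0 < |u − 4| < δ ⇒ |u^3 − 64| < ε.
Factor: u^3 − 64 = (u − 4)(u^2 + 4u + 16), so |u^3 − 64| = |u − 4|·|u^2 + 4u + 16|.
Impose δ ≤ 1 so that |u| < 5; then |u^2 + 4u + 16| ≤ 61.
Hence |u^3 − 64| ≤ 61|u − 4|, which is < ε once |u − 4| < ε/61.
Take δ = min(1, ε/61). If 0 < |u − 4| < δ then both bounds hold and |u^3 − 64| ≤ 61|u − 4| < 61·(ε/61) = ε.

δ = min(1, ε/61)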